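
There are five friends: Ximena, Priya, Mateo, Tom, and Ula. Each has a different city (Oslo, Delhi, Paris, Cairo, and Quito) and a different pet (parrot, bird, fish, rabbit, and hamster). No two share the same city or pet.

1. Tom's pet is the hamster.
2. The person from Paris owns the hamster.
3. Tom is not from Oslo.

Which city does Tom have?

With clues 1–2, Cairo, Delhi, Oslo, and Quito are impossible for Tom's city.
That leaves Paris.

Paris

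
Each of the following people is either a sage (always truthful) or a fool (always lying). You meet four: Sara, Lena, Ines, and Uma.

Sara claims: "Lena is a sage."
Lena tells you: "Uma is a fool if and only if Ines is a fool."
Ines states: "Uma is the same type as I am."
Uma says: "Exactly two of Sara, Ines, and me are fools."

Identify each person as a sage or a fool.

Sara: fool, Lena: fool, Ines: fool, Uma: sage

Consider Sara. Suppose Sara is a sage.
Then no assignment of the remaining roles makes every statement match its speaker's type — contradiction.
So Sara is a fool.
Consider Lena. Suppose Lena is a sage.
Then Sara's statement comes out true, contradicting Sara being a fool.
So Lena is a fool.
Consider Ines. Suppose Ines is a sage.
Then whichever role Uma has, Uma's statement has the wrong truth value — contradiction.
So Ines is a fool.
Consider Uma. Suppose Uma is a fool.
Then Lena's statement comes out true, contradicting Lena being a fool.
So Uma is a sage.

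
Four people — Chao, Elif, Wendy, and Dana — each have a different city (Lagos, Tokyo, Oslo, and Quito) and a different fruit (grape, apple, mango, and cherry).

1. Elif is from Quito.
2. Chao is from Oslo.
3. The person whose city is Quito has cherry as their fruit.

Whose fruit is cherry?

With clues 1–3, Chao, Dana, and Wendy are impossible for the one with fruit cherry.
That leaves Elif.

Elif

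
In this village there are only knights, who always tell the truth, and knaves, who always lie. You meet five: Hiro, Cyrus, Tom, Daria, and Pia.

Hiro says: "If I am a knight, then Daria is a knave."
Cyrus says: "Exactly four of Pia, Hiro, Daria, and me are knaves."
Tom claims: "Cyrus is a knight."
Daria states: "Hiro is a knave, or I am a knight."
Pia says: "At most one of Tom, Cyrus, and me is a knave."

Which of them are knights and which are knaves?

Consider Hiro. Suppose Hiro is a knave.
Then Hiro's own statement would have to be false, but it can't be — contradiction.
So Hiro is a knight.
With that fixed, Cyrus's statement is false, so Cyrus is a knave.
With that fixed, Tom's statement is false, so Tom is a knave.
With that fixed, Pia's statement is false, so Pia is a knave.
Consider Daria. Suppose Daria is a knight.
Then Hiro's statement comes out false, contradicting Hiro being a knight.
So Daria is a knave.

Hiro: knight, Cyrus: knave, Tom: knave, Daria: knave, Pia: knave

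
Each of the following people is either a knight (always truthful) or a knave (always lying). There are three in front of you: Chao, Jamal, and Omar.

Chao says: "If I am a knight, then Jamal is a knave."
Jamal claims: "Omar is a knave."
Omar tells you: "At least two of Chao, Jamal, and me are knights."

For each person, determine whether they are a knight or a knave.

Chao: knight, Jamal: knave, Omar: knight

Consider Chao. Suppose Chao is a knave.
Then Chao's own statement would have to be false, but it can't be — contradiction.
So Chao is a knight.
Consider Jamal. Suppose Jamal is a knight.
Then Chao's statement comes out false, contradicting Chao being a knight.
So Jamal is a knave.
Consider Omar. Suppose Omar is a knave.
Then Jamal's statement comes out true, contradicting Jamal being a knave.
So Omar is a knight.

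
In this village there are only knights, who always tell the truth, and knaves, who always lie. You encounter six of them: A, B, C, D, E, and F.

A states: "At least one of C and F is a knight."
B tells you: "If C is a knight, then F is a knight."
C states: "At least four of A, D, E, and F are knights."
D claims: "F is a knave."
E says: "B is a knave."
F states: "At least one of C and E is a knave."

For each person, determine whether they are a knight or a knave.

Consider A. Suppose A is a knave.
Then no assignment of the remaining roles makes every statement match its speaker's type — contradiction.
So A is a knight.
Consider B. Suppose B is a knave.
Then no assignment of the remaining roles makes every statement match its speaker's type — contradiction.
So B is a knight.
With that fixed, E's statement is false, so E is a knave.
With that fixed, F's statement is true, so F is a knight.
With that fixed, C's statement is false, so C is a knave.
With that fixed, D's statement is false, so D is a knave.

A: knight, B: knight, C: knave, D: knave, E: knave, F: knight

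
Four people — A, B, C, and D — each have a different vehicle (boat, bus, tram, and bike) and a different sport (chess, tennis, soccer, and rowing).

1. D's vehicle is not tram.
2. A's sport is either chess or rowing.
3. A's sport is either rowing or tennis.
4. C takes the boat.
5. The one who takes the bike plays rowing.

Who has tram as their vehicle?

Clue 1 rules out D for the one with vehicle tram.
With clues 1–4, C is impossible for the one with vehicle tram.
With clues 1–5, A is impossible for the one with vehicle tram.
That leaves B.

B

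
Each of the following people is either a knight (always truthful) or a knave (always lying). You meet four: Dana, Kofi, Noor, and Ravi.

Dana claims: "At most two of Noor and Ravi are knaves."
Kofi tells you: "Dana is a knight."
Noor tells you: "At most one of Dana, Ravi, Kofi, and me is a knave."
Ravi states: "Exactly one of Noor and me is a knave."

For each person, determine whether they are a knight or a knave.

Dana: knight, Kofi: knight, Noor: knave, Ravi: knave

Regardless of anyone's role, Dana's statement is true, so Dana is a knight.
With that fixed, Kofi's statement is true, so Kofi is a knight.
Consider Noor. Suppose Noor is a knight.
Then whichever role Ravi has, Ravi's statement has the wrong truth value — contradiction.
So Noor is a knave.
Consider Ravi. Suppose Ravi is a knight.
Then Noor's statement comes out true, contradicting Noor being a knave.
So Ravi is a knave.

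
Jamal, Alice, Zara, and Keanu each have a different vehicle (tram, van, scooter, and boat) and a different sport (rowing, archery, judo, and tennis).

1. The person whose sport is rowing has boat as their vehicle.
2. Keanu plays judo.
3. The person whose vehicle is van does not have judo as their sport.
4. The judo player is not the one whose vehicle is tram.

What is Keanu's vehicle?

With clues 1–2, boat is impossible for Keanu's vehicle.
With clues 1–3, van is impossible for Keanu's vehicle.
With clues 1–4, tram is impossible for Keanu's vehicle.
That leaves scooter.

scooter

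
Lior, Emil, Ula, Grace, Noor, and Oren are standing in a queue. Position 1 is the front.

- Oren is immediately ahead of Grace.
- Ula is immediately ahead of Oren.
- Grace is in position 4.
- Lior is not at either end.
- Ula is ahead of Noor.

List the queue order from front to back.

Emil, Ula, Oren, Grace, Lior, Noor

From clue 1: Grace is in {2,3,4,5,6}.
From clues 1–2: Ula is in {1,2,3,4}.
From clues 1–3: Ula → position 2, Oren → position 3, Grace → position 4.
From clues 1–4: Lior → position 5.
From clues 1–5: Emil → position 1, Noor → position 6.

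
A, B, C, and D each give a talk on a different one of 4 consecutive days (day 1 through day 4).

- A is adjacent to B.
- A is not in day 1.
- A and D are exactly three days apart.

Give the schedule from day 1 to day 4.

D, C, B, A

From clues 1–2: A is in {2,3,4}.
From clues 1–3: D → day 1, C → day 2, B → day 3, A → day 4.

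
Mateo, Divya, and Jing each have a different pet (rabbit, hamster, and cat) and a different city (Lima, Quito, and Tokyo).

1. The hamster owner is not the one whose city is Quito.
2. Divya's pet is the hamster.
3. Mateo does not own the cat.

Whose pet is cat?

Jing

With clues 1–2, Divya is impossible for the one with pet cat.
With clues 1–3, Mateo is impossible for the one with pet cat.
That leaves Jing.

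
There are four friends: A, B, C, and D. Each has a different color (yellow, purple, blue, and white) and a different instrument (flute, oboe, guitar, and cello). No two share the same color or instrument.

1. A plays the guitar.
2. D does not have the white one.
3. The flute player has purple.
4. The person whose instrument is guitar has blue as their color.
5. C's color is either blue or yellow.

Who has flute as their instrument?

D

Clue 1 rules out A for the one with instrument flute.
With clues 1–5, B and C are impossible for the one with instrument flute.
That leaves D.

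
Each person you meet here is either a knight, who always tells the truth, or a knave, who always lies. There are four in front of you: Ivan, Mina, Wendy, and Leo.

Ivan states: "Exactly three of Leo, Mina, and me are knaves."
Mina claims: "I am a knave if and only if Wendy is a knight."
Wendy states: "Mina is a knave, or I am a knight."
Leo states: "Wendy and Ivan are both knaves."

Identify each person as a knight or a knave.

Consider Ivan. Suppose Ivan is a knight.
Then Ivan's own statement would have to be true, but it can't be — contradiction.
So Ivan is a knave.
Consider Mina. Suppose Mina is a knave.
Then no assignment of the remaining roles makes every statement match its speaker's type — contradiction.
So Mina is a knight.
Consider Wendy. Suppose Wendy is a knight.
Then Mina's statement comes out false, contradicting Mina being a knight.
So Wendy is a knave.
With that fixed, Leo's statement is true, so Leo is a knight.

Ivan: knave, Mina: knight, Wendy: knave, Leo: knight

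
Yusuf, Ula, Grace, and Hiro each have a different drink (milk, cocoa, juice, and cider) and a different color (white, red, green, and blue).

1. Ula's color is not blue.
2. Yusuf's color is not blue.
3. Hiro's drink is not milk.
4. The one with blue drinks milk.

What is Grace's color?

With clues 1–4, green, red, and white are impossible for Grace's color.
That leaves blue.

blue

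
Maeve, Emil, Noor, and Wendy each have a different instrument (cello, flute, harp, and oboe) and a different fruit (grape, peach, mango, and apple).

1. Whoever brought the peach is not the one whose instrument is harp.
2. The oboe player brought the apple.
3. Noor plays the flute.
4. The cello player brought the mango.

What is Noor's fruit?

peach

With clues 1–3, apple is impossible for Noor's fruit.
With clues 1–4, grape and mango are impossible for Noor's fruit.
That leaves peach.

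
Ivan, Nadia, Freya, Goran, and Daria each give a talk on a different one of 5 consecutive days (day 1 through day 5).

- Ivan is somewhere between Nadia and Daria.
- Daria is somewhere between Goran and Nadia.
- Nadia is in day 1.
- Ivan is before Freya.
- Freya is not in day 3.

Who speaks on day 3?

With clues 1–2, Goran and Nadia are ruled out for day 3.
With clues 1–4, Ivan is ruled out for day 3.
With clues 1–5, Freya is ruled out for day 3.
So day 3 is Daria.

Daria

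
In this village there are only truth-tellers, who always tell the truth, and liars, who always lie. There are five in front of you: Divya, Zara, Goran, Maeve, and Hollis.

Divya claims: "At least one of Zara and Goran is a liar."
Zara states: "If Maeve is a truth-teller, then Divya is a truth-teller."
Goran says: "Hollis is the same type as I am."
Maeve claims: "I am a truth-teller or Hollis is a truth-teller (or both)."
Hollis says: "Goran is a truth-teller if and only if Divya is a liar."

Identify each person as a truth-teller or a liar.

Consider Divya. Suppose Divya is a liar.
Then no assignment of the remaining roles makes every statement match its speaker's type — contradiction.
So Divya is a truth-teller.
With that fixed, Zara's statement is true, so Zara is a truth-teller.
Consider Goran. Suppose Goran is a truth-teller.
Then Divya's statement comes out false, contradicting Divya being a truth-teller.
So Goran is a liar.
With that fixed, Hollis's statement is true, so Hollis is a truth-teller.
With that fixed, Maeve's statement is true, so Maeve is a truth-teller.

Divya: truth-teller, Zara: truth-teller, Goran: liar, Maeve: truth-teller, Hollis: truth-teller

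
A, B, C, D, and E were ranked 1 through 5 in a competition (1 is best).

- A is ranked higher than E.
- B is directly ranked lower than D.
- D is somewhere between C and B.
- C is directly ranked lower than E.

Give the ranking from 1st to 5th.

From clue 1: A is in {1,2,3,4}.
From clues 1–3: A is in {1,2,4}.
From clues 1–4: A → rank 1, E → rank 2, C → rank 3, D → rank 4, B → rank 5.

A, E, C, D, B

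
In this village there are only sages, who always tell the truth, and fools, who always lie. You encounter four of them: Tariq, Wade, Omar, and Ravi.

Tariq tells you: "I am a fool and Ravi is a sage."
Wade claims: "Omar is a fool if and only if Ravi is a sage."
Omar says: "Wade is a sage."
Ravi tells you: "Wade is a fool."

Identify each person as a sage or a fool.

Tariq: fool, Wade: sage, Omar: sage, Ravi: fool

Consider Tariq. Suppose Tariq is a sage.
Then Tariq's own statement would have to be true, but it can't be — contradiction.
So Tariq is a fool.
Consider Wade. Suppose Wade is a fool.
Then no assignment of the remaining roles makes every statement match its speaker's type — contradiction.
So Wade is a sage.
With that fixed, Omar's statement is true, so Omar is a sage.
With that fixed, Ravi's statement is false, so Ravi is a fool.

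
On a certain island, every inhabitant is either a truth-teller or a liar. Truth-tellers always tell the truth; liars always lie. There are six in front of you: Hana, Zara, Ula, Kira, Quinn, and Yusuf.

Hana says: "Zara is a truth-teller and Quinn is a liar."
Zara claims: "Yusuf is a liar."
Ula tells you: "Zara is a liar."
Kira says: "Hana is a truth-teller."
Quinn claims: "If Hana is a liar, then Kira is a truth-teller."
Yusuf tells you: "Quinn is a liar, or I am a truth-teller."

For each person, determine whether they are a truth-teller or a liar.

Hana: liar, Zara: liar, Ula: truth-teller, Kira: liar, Quinn: liar, Yusuf: truth-teller

Consider Hana. Suppose Hana is a truth-teller.
Then no assignment of the remaining roles makes every statement match its speaker's type — contradiction.
So Hana is a liar.
With that fixed, Kira's statement is false, so Kira is a liar.
With that fixed, Quinn's statement is false, so Quinn is a liar.
With that fixed, Yusuf's statement is true, so Yusuf is a truth-teller.
With that fixed, Zara's statement is false, so Zara is a liar.
With that fixed, Ula's statement is true, so Ula is a truth-teller.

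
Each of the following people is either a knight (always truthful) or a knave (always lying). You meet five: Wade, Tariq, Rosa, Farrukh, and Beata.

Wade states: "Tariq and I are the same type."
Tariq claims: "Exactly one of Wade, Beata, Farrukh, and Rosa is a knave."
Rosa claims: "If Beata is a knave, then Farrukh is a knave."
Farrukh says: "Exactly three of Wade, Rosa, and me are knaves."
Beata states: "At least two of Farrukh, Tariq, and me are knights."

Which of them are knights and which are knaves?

Consider Wade. Suppose Wade is a knave.
Then no assignment of the remaining roles makes every statement match its speaker's type — contradiction.
So Wade is a knight.
With that fixed, Farrukh's statement is false, so Farrukh is a knave.
With that fixed, Rosa's statement is true, so Rosa is a knight.
Consider Tariq. Suppose Tariq is a knave.
Then Wade's statement comes out false, contradicting Wade being a knight.
So Tariq is a knight.
Consider Beata. Suppose Beata is a knave.
Then Tariq's statement comes out false, contradicting Tariq being a knight.
So Beata is a knight.

Wade: knight, Tariq: knight, Rosa: knight, Farrukh: knave, Beata: knight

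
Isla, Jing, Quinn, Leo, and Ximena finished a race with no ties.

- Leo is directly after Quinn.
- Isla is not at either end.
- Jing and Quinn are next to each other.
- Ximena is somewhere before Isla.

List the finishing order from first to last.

Ximena, Isla, Jing, Quinn, Leo

From clue 1: Quinn is in {1,2,3,4}.
From clues 1–2: Isla is in {2,3,4}.
From clues 1–3: Isla is in {2,4}.
From clues 1–4: Ximena → place 1, Isla → place 2, Jing → place 3, Quinn → place 4, Leo → place 5.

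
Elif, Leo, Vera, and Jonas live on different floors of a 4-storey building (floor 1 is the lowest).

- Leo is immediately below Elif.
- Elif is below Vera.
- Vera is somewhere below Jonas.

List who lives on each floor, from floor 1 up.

Leo, Elif, Vera, Jonas

From clue 1: Elif is in {2,3,4}.
From clues 1–2: Elif is in {2,3}.
From clues 1–3: Leo → floor 1, Elif → floor 2, Vera → floor 3, Jonas → floor 4.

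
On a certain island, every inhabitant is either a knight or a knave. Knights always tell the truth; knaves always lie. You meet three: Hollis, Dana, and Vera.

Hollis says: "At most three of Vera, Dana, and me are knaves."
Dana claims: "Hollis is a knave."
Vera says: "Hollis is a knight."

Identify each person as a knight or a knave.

Hollis: knight, Dana: knave, Vera: knight

Regardless of anyone's role, Hollis's statement is true, so Hollis is a knight.
With that fixed, Dana's statement is false, so Dana is a knave.
With that fixed, Vera's statement is true, so Vera is a knight.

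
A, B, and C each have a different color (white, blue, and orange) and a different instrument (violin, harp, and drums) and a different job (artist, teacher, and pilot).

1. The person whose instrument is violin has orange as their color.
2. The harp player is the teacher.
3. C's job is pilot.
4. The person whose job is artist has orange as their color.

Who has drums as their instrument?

C

With clues 1–4, A and B are impossible for the one with instrument drums.
That leaves C.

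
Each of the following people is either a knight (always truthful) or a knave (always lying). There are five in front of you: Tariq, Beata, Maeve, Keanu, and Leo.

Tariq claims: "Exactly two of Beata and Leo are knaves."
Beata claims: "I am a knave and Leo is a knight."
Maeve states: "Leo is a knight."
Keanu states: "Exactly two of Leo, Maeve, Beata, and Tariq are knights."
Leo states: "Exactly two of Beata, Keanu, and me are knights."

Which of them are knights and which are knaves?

Tariq: knight, Beata: knave, Maeve: knave, Keanu: knave, Leo: knave

Consider Tariq. Suppose Tariq is a knave.
Then no assignment of the remaining roles makes every statement match its speaker's type — contradiction.
So Tariq is a knight.
Consider Beata. Suppose Beata is a knight.
Then Tariq's statement comes out false, contradicting Tariq being a knight.
So Beata is a knave.
Consider Maeve. Suppose Maeve is a knight.
Then no assignment of the remaining roles makes every statement match its speaker's type — contradiction.
So Maeve is a knave.
Consider Keanu. Suppose Keanu is a knight.
Then no assignment of the remaining roles makes every statement match its speaker's type — contradiction.
So Keanu is a knave.
With that fixed, Leo's statement is false, so Leo is a knave.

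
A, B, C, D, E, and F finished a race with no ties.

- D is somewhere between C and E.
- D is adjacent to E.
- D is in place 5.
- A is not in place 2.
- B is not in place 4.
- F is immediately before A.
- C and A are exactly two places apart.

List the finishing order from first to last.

B, C, F, A, D, E

From clue 1: D is in {2,3,4,5}.
From clues 1–3: D → place 5.
From clues 1–4: E is in {4,6}.
From clues 1–6: A is in {3,4}.
From clues 1–7: B → place 1, C → place 2, F → place 3, A → place 4, E → place 6.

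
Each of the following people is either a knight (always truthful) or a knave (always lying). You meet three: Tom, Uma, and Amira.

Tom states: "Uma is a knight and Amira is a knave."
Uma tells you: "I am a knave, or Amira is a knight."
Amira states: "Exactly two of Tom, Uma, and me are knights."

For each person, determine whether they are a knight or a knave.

Tom: knave, Uma: knight, Amira: knight

Consider Tom. Suppose Tom is a knight.
Then no assignment of the remaining roles makes every statement match its speaker's type — contradiction.
So Tom is a knave.
Consider Uma. Suppose Uma is a knave.
Then Uma's own statement would have to be false, but it can't be — contradiction.
So Uma is a knight.
Consider Amira. Suppose Amira is a knave.
Then Tom's statement comes out true, contradicting Tom being a knave.
So Amira is a knight.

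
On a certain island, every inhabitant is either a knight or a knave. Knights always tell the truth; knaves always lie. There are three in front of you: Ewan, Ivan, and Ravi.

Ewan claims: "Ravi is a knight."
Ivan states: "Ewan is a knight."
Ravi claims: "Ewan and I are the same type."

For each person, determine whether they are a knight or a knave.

Ewan: knight, Ivan: knight, Ravi: knight

Consider Ewan. Suppose Ewan is a knave.
Then whichever role Ravi has, Ravi's statement has the wrong truth value — contradiction.
So Ewan is a knight.
With that fixed, Ivan's statement is true, so Ivan is a knight.
Consider Ravi. Suppose Ravi is a knave.
Then Ewan's statement comes out false, contradicting Ewan being a knight.
So Ravi is a knight.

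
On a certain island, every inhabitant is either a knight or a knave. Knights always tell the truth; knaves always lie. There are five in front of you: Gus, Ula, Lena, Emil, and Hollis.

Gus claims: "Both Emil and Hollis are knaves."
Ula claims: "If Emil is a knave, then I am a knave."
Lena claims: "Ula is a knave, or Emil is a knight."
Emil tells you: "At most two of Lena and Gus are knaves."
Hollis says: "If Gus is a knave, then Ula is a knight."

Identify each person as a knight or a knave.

Gus: knave, Ula: knight, Lena: knight, Emil: knight, Hollis: knight

Regardless of anyone's role, Emil's statement is true, so Emil is a knight.
With that fixed, Gus's statement is false, so Gus is a knave.
With that fixed, Ula's statement is true, so Ula is a knight.
With that fixed, Lena's statement is true, so Lena is a knight.
With that fixed, Hollis's statement is true, so Hollis is a knight.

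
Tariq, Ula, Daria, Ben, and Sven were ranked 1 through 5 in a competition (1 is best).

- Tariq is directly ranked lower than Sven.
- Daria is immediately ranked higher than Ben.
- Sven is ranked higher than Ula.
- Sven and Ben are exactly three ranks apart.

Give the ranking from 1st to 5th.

Sven, Tariq, Daria, Ben, Ula

From clue 1: Tariq is in {2,3,4,5}.
From clues 1–2: Ula is in {1,3,5}.
From clues 1–3: Tariq is in {2,4}.
From clues 1–4: Sven → rank 1, Tariq → rank 2, Daria → rank 3, Ben → rank 4, Ula → rank 5.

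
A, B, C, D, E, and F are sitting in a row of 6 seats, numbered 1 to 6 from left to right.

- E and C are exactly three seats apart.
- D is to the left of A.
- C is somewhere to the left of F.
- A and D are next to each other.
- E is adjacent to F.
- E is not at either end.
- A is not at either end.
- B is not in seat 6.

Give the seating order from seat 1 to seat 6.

From clues 1–2: A is in {2,3,4,5,6}.
From clues 1–4: A is in {2,3,4,6}.
From clues 1–5: C is in {1,2,3}.
From clues 1–6: C is in {1,2}.
From clues 1–7: A is in {3,4}.
From clues 1–8: B → seat 1, C → seat 2, D → seat 3, A → seat 4, E → seat 5, F → seat 6.

B, C, D, A, E, F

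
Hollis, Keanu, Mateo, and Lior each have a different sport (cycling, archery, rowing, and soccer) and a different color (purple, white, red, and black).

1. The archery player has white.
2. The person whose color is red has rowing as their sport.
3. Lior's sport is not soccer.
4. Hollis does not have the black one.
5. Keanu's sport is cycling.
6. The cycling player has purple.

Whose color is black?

Mateo

With clues 1–4, Hollis is impossible for the one with color black.
With clues 1–5, Lior is impossible for the one with color black.
With clues 1–6, Keanu is impossible for the one with color black.
That leaves Mateo.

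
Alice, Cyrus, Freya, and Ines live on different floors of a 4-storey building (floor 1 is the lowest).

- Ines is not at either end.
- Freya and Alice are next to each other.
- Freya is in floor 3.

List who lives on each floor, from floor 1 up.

From clue 1: Ines is in {2,3}.
From clues 1–2: Cyrus is in {1,4}.
From clues 1–3: Cyrus → floor 1, Ines → floor 2, Freya → floor 3, Alice → floor 4.

Cyrus, Ines, Freya, Alice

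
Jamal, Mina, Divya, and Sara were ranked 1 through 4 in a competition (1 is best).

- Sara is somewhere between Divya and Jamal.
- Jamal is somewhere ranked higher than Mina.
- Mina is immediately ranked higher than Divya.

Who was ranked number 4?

Divya

With clue 1, Sara is ruled out for rank 4.
With clues 1–2, Jamal is ruled out for rank 4.
With clues 1–3, Mina is ruled out for rank 4.
So rank 4 is Divya.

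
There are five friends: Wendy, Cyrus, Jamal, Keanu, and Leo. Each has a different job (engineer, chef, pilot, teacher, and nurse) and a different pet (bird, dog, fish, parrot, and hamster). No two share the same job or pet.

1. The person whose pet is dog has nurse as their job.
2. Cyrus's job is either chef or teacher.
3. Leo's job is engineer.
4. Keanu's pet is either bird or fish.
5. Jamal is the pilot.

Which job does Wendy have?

nurse

With clues 1–3, engineer is impossible for Wendy's job.
With clues 1–5, chef, pilot, and teacher are impossible for Wendy's job.
That leaves nurse.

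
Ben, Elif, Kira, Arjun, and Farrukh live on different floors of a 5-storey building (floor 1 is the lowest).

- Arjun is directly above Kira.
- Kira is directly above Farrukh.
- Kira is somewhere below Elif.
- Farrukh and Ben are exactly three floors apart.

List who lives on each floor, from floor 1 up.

Farrukh, Kira, Arjun, Ben, Elif

From clue 1: Kira is in {1,2,3,4}.
From clues 1–2: Kira is in {2,3,4}.
From clues 1–3: Elif is in {4,5}.
From clues 1–4: Farrukh → floor 1, Kira → floor 2, Arjun → floor 3, Ben → floor 4, Elif → floor 5.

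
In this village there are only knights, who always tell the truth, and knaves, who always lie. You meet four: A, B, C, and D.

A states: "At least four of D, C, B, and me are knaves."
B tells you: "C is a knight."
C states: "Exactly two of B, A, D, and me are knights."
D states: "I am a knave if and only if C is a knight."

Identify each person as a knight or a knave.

A: knave, B: knave, C: knave, D: knight

Consider A. Suppose A is a knight.
Then A's own statement would have to be true, but it can't be — contradiction.
So A is a knave.
Consider B. Suppose B is a knight.
Then no assignment of the remaining roles makes every statement match its speaker's type — contradiction.
So B is a knave.
Consider C. Suppose C is a knight.
Then B's statement comes out true, contradicting B being a knave.
So C is a knave.
Consider D. Suppose D is a knave.
Then A's statement comes out true, contradicting A being a knave.
So D is a knight.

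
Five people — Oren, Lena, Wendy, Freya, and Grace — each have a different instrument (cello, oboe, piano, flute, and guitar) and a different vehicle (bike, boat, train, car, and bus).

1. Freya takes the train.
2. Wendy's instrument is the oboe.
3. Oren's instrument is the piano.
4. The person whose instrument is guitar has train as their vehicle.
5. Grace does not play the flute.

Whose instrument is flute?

With clues 1–2, Wendy is impossible for the one with instrument flute.
With clues 1–3, Oren is impossible for the one with instrument flute.
With clues 1–4, Freya is impossible for the one with instrument flute.
With clues 1–5, Grace is impossible for the one with instrument flute.
That leaves Lena.

Lena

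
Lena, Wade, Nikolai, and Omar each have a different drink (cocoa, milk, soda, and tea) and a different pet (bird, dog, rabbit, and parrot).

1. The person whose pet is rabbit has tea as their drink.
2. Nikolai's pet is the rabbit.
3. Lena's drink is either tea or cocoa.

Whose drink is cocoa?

With clues 1–2, Nikolai is impossible for the one with drink cocoa.
With clues 1–3, Omar and Wade are impossible for the one with drink cocoa.
That leaves Lena.

Lena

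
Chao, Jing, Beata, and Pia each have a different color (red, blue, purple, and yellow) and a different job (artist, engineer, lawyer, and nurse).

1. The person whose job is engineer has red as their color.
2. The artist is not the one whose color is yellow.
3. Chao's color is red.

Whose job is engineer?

Chao

With clues 1–3, Beata, Jing, and Pia are impossible for the one with job engineer.
That leaves Chao.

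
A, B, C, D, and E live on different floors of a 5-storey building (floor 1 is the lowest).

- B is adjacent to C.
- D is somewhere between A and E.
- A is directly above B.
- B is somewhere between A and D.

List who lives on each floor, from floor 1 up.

From clues 1–2: D is in {2,4}.
From clues 1–3: A is in {3,5}.
From clues 1–4: E → floor 1, D → floor 2, C → floor 3, B → floor 4, A → floor 5.

E, D, C, B, A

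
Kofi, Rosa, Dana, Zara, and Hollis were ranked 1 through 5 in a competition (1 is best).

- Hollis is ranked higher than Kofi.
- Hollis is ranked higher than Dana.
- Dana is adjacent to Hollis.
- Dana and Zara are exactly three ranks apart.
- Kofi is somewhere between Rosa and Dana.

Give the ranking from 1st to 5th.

From clue 1: Kofi is in {2,3,4,5}.
From clues 1–2: Hollis is in {1,2,3}.
From clues 1–3: Kofi is in {3,4,5}.
From clues 1–4: Dana is in {2,4}.
From clues 1–5: Hollis → rank 1, Dana → rank 2, Kofi → rank 3, Rosa → rank 4, Zara → rank 5.

Hollis, Dana, Kofi, Rosa, Zara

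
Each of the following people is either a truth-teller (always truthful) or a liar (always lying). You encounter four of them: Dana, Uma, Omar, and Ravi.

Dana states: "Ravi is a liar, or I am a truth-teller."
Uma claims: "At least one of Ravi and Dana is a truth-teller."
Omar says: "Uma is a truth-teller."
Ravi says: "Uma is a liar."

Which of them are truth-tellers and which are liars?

Dana: truth-teller, Uma: truth-teller, Omar: truth-teller, Ravi: liar

Consider Dana. Suppose Dana is a liar.
Then no assignment of the remaining roles makes every statement match its speaker's type — contradiction.
So Dana is a truth-teller.
With that fixed, Uma's statement is true, so Uma is a truth-teller.
With that fixed, Omar's statement is true, so Omar is a truth-teller.
With that fixed, Ravi's statement is false, so Ravi is a liar.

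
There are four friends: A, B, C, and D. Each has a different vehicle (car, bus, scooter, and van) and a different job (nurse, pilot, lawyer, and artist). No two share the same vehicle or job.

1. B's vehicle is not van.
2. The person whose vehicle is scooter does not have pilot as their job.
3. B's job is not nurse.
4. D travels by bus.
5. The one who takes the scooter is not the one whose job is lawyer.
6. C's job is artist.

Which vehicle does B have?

car

Clue 1 rules out van for B's vehicle.
With clues 1–4, bus is impossible for B's vehicle.
With clues 1–6, scooter is impossible for B's vehicle.
That leaves car.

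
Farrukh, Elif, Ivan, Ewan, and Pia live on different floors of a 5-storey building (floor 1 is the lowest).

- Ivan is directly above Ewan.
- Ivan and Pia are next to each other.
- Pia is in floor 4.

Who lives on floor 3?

With clues 1–2, Elif and Farrukh are ruled out for floor 3.
With clues 1–3, Ewan and Pia are ruled out for floor 3.
So floor 3 is Ivan.

Ivan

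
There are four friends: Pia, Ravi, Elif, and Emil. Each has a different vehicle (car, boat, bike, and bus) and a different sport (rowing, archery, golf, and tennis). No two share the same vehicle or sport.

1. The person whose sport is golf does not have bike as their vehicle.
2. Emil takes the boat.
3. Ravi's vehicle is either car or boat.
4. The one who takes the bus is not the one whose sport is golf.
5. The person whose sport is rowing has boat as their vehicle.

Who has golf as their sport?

With clues 1–4, Elif and Pia are impossible for the one with sport golf.
With clues 1–5, Emil is impossible for the one with sport golf.
That leaves Ravi.

Ravi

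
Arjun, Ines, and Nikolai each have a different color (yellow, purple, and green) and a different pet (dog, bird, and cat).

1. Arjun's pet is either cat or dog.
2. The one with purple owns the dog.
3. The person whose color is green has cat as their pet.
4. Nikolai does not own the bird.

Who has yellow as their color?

Ines

With clues 1–3, Arjun is impossible for the one with color yellow.
With clues 1–4, Nikolai is impossible for the one with color yellow.
That leaves Ines.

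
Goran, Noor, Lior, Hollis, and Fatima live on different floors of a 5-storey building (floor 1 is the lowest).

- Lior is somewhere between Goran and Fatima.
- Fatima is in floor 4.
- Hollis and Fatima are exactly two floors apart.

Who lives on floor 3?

Lior

With clues 1–2, Fatima and Goran are ruled out for floor 3.
With clues 1–3, Hollis and Noor are ruled out for floor 3.
So floor 3 is Lior.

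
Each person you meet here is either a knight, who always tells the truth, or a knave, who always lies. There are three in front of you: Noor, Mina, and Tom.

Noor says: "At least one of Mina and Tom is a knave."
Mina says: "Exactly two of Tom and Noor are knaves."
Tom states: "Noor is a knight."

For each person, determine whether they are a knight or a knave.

Consider Noor. Suppose Noor is a knave.
Then no assignment of the remaining roles makes every statement match its speaker's type — contradiction.
So Noor is a knight.
With that fixed, Mina's statement is false, so Mina is a knave.
With that fixed, Tom's statement is true, so Tom is a knight.

Noor: knight, Mina: knave, Tom: knight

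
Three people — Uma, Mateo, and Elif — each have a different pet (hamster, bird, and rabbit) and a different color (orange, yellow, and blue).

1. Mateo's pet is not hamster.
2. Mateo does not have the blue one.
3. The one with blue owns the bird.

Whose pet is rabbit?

Mateo

With clues 1–3, Elif and Uma are impossible for the one with pet rabbit.
That leaves Mateo.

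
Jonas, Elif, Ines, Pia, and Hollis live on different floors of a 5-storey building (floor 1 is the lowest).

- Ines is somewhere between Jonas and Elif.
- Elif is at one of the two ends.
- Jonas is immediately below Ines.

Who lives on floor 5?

Elif

With clue 1, Ines is ruled out for floor 5.
With clues 1–3, Hollis, Jonas, and Pia are ruled out for floor 5.
So floor 5 is Elif.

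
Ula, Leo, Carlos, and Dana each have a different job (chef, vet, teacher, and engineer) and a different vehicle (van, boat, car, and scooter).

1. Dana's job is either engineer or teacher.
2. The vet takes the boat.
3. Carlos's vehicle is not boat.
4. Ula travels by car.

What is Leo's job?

With clues 1–4, chef, engineer, and teacher are impossible for Leo's job.
That leaves vet.

vet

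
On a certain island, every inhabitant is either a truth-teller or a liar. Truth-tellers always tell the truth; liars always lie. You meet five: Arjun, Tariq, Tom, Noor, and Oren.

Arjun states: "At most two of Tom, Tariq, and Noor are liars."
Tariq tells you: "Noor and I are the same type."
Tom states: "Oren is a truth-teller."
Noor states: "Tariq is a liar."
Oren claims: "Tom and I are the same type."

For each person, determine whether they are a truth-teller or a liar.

Consider Arjun. Suppose Arjun is a liar.
Then no assignment of the remaining roles makes every statement match its speaker's type — contradiction.
So Arjun is a truth-teller.
Consider Tariq. Suppose Tariq is a truth-teller.
Then no assignment of the remaining roles makes every statement match its speaker's type — contradiction.
So Tariq is a liar.
With that fixed, Noor's statement is true, so Noor is a truth-teller.
Consider Tom. Suppose Tom is a liar.
Then whichever role Oren has, Oren's statement has the wrong truth value — contradiction.
So Tom is a truth-teller.
Consider Oren. Suppose Oren is a liar.
Then Tom's statement comes out false, contradicting Tom being a truth-teller.
So Oren is a truth-teller.

Arjun: truth-teller, Tariq: liar, Tom: truth-teller, Noor: truth-teller, Oren: truth-teller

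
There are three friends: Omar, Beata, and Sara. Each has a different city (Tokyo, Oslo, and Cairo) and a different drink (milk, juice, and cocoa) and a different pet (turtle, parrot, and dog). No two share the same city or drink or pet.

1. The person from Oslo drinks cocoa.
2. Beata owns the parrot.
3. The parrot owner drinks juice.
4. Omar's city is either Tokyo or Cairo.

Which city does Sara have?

Oslo

With clues 1–4, Cairo and Tokyo are impossible for Sara's city.
That leaves Oslo.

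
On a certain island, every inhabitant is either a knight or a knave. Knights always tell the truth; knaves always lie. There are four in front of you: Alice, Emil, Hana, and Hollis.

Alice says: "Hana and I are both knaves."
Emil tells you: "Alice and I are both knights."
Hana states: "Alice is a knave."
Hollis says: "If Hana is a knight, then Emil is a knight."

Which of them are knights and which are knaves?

Alice: knave, Emil: knave, Hana: knight, Hollis: knave

Consider Alice. Suppose Alice is a knight.
Then Alice's own statement would have to be true, but it can't be — contradiction.
So Alice is a knave.
With that fixed, Emil's statement is false, so Emil is a knave.
With that fixed, Hana's statement is true, so Hana is a knight.
With that fixed, Hollis's statement is false, so Hollis is a knave.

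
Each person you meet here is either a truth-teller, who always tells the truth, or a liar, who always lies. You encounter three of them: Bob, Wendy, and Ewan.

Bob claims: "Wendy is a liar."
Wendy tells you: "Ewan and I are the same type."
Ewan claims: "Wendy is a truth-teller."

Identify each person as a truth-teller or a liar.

Bob: liar, Wendy: truth-teller, Ewan: truth-teller

Consider Bob. Suppose Bob is a truth-teller.
Then no assignment of the remaining roles makes every statement match its speaker's type — contradiction.
So Bob is a liar.
Consider Wendy. Suppose Wendy is a liar.
Then Bob's statement comes out true, contradicting Bob being a liar.
So Wendy is a truth-teller.
With that fixed, Ewan's statement is true, so Ewan is a truth-teller.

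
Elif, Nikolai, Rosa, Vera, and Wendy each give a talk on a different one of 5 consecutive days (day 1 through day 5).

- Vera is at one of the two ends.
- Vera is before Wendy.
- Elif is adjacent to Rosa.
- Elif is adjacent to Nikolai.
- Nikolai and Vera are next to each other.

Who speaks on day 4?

Rosa

With clue 1, Vera is ruled out for day 4.
With clues 1–4, Wendy is ruled out for day 4.
With clues 1–5, Elif and Nikolai are ruled out for day 4.
So day 4 is Rosa.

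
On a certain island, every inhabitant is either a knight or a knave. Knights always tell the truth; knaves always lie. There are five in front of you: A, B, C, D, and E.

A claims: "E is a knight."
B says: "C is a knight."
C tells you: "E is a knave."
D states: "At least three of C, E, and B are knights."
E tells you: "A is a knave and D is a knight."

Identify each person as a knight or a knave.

Consider A. Suppose A is a knight.
Then no assignment of the remaining roles makes every statement match its speaker's type — contradiction.
So A is a knave.
Consider B. Suppose B is a knave.
Then no assignment of the remaining roles makes every statement match its speaker's type — contradiction.
So B is a knight.
Consider C. Suppose C is a knave.
Then B's statement comes out false, contradicting B being a knight.
So C is a knight.
Consider D. Suppose D is a knight.
Then no assignment of the remaining roles makes every statement match its speaker's type — contradiction.
So D is a knave.
With that fixed, E's statement is false, so E is a knave.

A: knave, B: knight, C: knight, D: knave, E: knave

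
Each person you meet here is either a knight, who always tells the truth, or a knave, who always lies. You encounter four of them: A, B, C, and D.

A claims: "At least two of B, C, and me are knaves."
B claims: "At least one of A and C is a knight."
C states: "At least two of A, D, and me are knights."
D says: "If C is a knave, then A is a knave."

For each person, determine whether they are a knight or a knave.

Consider A. Suppose A is a knight.
Then no assignment of the remaining roles makes every statement match its speaker's type — contradiction.
So A is a knave.
With that fixed, D's statement is true, so D is a knight.
Consider B. Suppose B is a knave.
Then A's statement comes out true, contradicting A being a knave.
So B is a knight.
Consider C. Suppose C is a knave.
Then A's statement comes out true, contradicting A being a knave.
So C is a knight.

A: knave, B: knight, C: knight, D: knight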